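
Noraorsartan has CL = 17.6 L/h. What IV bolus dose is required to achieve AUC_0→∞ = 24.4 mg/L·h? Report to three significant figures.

Dose = 429 mg

Dose_iv = CL × AUC_0→∞
     = 17.6 × 24.4 = 429.44 mg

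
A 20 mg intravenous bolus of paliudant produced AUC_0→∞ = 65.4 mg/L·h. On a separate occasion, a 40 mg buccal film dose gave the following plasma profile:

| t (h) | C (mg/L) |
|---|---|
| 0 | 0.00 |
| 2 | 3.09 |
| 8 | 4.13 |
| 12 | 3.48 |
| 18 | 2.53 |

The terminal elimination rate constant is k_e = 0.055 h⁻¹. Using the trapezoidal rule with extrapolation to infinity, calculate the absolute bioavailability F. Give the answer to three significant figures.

Trapezoidal AUC_0→18 (buccal film):
  [0→2]: (0.00+3.09)/2 × 2 = 3.09
  [2→8]: (3.09+4.13)/2 × 6 = 21.66
  [8→12]: (4.13+3.48)/2 × 4 = 15.22
  [12→18]: (3.48+2.53)/2 × 6 = 18.03
  Sum = 58.0 mg/L·h
Tail: C_last/k_e = 2.53/0.055 = 46.000
AUC_0→∞ (buccal film) = 58.0 + 46.000 = 104.0 mg/L·h
F = (AUC_ev/D_ev)/(AUC_iv/D_iv) = (104.0/40)/(65.4/20) = 2.6/3.27 = 0.7951

F = 0.795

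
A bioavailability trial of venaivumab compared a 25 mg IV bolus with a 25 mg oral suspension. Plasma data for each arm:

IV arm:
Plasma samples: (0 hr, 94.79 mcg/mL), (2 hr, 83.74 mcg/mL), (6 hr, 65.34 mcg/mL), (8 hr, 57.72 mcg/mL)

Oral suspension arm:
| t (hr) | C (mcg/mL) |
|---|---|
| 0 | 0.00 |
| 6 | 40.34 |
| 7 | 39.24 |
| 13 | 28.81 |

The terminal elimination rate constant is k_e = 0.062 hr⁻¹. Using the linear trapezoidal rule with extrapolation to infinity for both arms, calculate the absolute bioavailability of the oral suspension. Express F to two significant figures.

F = 0.54

Trapezoidal AUC_0→8 (IV):
  [0→2]: (94.79+83.74)/2 × 2 = 178.53
  [2→6]: (83.74+65.34)/2 × 4 = 298.16
  [6→8]: (65.34+57.72)/2 × 2 = 123.06
  Sum = 599.75 mcg/mL·hr
IV tail: 57.72/0.062 = 930.968; AUC_iv,0→∞ = 599.75 + 930.968 = 1530.718 mcg/mL·hr
Trapezoidal AUC_0→13 (oral suspension):
  [0→6]: (0.00+40.34)/2 × 6 = 121.02
  [6→7]: (40.34+39.24)/2 × 1 = 39.79
  [7→13]: (39.24+28.81)/2 × 6 = 204.15
  Sum = 364.96 mcg/mL·hr
oral suspension tail: 28.81/0.062 = 464.677; AUC_ev,0→∞ = 364.96 + 464.677 = 829.637 mcg/mL·hr
F = (AUC_ev/D_ev)/(AUC_iv/D_iv) = (829.637/25)/(1530.718/25) = 33.18548/61.22872 = 0.5420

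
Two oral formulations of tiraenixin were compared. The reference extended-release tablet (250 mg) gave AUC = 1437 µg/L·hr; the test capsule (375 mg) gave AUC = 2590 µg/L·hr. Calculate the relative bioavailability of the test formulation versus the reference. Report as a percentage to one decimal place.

F_rel = 120.2%

F_rel = (AUC_test/D_test) / (AUC_ref/D_ref)
      = (2590/375) / (1437/250)
      = 6.90667 / 5.748 = 1.2016 = 120.16%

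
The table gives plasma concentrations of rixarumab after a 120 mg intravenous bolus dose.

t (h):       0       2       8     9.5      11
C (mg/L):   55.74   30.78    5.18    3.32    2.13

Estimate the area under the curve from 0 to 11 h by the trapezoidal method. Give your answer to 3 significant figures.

AUC = 205 mg/L·h

Trapezoidal AUC_0→11:
  [0→2]: (55.74+30.78)/2 × 2 = 86.52
  [2→8]: (30.78+5.18)/2 × 6 = 107.88
  [8→9.5]: (5.18+3.32)/2 × 1.5 = 6.375
  [9.5→11]: (3.32+2.13)/2 × 1.5 = 4.0875
  Sum = 204.8625 mg/L·h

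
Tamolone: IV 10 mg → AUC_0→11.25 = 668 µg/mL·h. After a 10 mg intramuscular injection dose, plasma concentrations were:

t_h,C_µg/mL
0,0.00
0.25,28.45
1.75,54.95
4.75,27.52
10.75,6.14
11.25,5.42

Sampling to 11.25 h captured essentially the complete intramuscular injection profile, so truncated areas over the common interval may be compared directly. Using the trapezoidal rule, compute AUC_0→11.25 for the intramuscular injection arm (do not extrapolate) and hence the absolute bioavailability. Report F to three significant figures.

F = 0.440

Trapezoidal AUC_0→11.25 (intramuscular injection):
  [0→0.25]: (0.00+28.45)/2 × 0.25 = 3.55625
  [0.25→1.75]: (28.45+54.95)/2 × 1.5 = 62.55
  [1.75→4.75]: (54.95+27.52)/2 × 3 = 123.705
  [4.75→10.75]: (27.52+6.14)/2 × 6 = 100.98
  [10.75→11.25]: (6.14+5.42)/2 × 0.5 = 2.89
  Sum = 293.68125 µg/mL·h
F = (AUC_ev/D_ev)/(AUC_iv/D_iv) = (293.68125/10)/(668/10) = 29.368125/66.8 = 0.4396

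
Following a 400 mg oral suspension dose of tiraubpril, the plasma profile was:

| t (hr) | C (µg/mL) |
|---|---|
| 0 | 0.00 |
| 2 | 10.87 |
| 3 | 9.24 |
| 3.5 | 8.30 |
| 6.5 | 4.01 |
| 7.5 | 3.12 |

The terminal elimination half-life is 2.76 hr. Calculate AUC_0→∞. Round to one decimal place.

Trapezoidal AUC_0→7.5:
  [0→2]: (0.00+10.87)/2 × 2 = 10.87
  [2→3]: (10.87+9.24)/2 × 1 = 10.055
  [3→3.5]: (9.24+8.30)/2 × 0.5 = 4.385
  [3.5→6.5]: (8.30+4.01)/2 × 3 = 18.465
  [6.5→7.5]: (4.01+3.12)/2 × 1 = 3.565
  Sum = 47.34 µg/mL·hr
k_e = ln2 / t½ = 0.693147 / 2.76 = 0.2511 hr^-1
Extrapolated tail: C_last / k_e = 3.12 / 0.2511 = 12.425
AUC_0→∞ = 47.34 + 12.425 = 59.765 µg/mL·hr

AUC = 59.8 µg/mL·hr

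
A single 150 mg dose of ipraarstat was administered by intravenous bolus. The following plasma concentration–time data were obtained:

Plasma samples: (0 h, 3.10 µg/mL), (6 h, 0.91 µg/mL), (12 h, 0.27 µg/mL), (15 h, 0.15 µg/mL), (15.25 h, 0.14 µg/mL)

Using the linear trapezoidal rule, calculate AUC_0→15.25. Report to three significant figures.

Trapezoidal AUC_0→15.25:
  [0→6]: (3.10+0.91)/2 × 6 = 12.03
  [6→12]: (0.91+0.27)/2 × 6 = 3.54
  [12→15]: (0.27+0.15)/2 × 3 = 0.63
  [15→15.25]: (0.15+0.14)/2 × 0.25 = 0.03625
  Sum = 16.23625 µg/mL·h

AUC = 16.2 µg/mL·h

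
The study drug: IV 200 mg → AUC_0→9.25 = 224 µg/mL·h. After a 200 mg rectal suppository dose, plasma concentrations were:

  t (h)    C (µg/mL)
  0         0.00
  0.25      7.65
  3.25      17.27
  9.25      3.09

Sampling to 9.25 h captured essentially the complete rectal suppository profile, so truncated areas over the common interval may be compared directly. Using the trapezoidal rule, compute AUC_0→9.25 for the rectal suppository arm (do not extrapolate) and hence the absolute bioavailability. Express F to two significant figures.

Trapezoidal AUC_0→9.25 (rectal suppository):
  [0→0.25]: (0.00+7.65)/2 × 0.25 = 0.95625
  [0.25→3.25]: (7.65+17.27)/2 × 3 = 37.38
  [3.25→9.25]: (17.27+3.09)/2 × 6 = 61.08
  Sum = 99.41625 µg/mL·h
F = (AUC_ev/D_ev)/(AUC_iv/D_iv) = (99.41625/200)/(224/200) = 0.49708125/1.12 = 0.4438

F = 0.44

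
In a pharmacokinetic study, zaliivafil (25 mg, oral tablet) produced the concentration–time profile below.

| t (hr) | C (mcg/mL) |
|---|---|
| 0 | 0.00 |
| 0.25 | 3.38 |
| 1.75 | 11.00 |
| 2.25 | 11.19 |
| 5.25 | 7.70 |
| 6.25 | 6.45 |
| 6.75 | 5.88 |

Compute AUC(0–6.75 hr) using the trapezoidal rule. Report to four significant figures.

AUC = 55.25 mcg/mL·hr

Trapezoidal AUC_0→6.75:
  [0→0.25]: (0.00+3.38)/2 × 0.25 = 0.4225
  [0.25→1.75]: (3.38+11.00)/2 × 1.5 = 10.785
  [1.75→2.25]: (11.00+11.19)/2 × 0.5 = 5.5475
  [2.25→5.25]: (11.19+7.70)/2 × 3 = 28.335
  [5.25→6.25]: (7.70+6.45)/2 × 1 = 7.075
  [6.25→6.75]: (6.45+5.88)/2 × 0.5 = 3.0825
  Sum = 55.2475 mcg/mL·hr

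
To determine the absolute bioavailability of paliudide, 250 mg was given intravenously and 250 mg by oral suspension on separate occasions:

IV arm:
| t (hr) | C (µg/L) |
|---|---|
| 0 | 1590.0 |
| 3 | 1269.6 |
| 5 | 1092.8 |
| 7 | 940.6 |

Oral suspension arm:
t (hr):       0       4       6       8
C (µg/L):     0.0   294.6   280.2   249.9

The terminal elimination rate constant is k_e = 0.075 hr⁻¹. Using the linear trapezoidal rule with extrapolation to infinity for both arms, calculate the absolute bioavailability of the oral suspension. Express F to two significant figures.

Trapezoidal AUC_0→7 (IV):
  [0→3]: (1590.0+1269.6)/2 × 3 = 4289.4
  [3→5]: (1269.6+1092.8)/2 × 2 = 2362.4
  [5→7]: (1092.8+940.6)/2 × 2 = 2033.4
  Sum = 8685.2 µg/L·hr
IV tail: 940.6/0.075 = 12541.333; AUC_iv,0→∞ = 8685.2 + 12541.333 = 21226.533 µg/L·hr
Trapezoidal AUC_0→8 (oral suspension):
  [0→4]: (0.0+294.6)/2 × 4 = 589.2
  [4→6]: (294.6+280.2)/2 × 2 = 574.8
  [6→8]: (280.2+249.9)/2 × 2 = 530.1
  Sum = 1694.1 µg/L·hr
oral suspension tail: 249.9/0.075 = 3332.000; AUC_ev,0→∞ = 1694.1 + 3332.000 = 5026.1 µg/L·hr
F = (AUC_ev/D_ev)/(AUC_iv/D_iv) = (5026.1/250)/(21226.533/250) = 20.1044/84.906132 = 0.2368

F = 0.24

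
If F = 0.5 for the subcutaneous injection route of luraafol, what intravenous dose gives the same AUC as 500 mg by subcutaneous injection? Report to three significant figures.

Systemic exposure from an extravascular dose = F × D_ev, so the equivalent IV dose is F × D_ev.
D_iv = F × D_ev = 0.5 × 500 = 250 mg

D_iv = 250 mg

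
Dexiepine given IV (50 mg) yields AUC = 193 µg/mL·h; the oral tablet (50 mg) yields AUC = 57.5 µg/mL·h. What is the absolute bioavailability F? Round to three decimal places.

F = 0.298

F = (AUC_ev / D_ev) / (AUC_iv / D_iv)
  = (57.5/50) / (193/50)
  = 1.15 / 3.86 = 0.2979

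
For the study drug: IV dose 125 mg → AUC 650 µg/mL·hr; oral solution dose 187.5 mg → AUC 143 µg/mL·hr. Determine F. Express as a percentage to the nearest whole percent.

F = 15%

F = (AUC_ev / D_ev) / (AUC_iv / D_iv)
  = (143/187.5) / (650/125)
  = 0.762667 / 5.2 = 0.1467
  = 14.67%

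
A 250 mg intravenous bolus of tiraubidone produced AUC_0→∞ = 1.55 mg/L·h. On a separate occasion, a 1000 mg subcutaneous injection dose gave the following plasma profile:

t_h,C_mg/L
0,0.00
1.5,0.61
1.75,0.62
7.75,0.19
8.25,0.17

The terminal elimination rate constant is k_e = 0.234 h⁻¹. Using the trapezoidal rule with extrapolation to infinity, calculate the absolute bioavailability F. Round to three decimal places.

Trapezoidal AUC_0→8.25 (subcutaneous injection):
  [0→1.5]: (0.00+0.61)/2 × 1.5 = 0.4575
  [1.5→1.75]: (0.61+0.62)/2 × 0.25 = 0.15375
  [1.75→7.75]: (0.62+0.19)/2 × 6 = 2.43
  [7.75→8.25]: (0.19+0.17)/2 × 0.5 = 0.09
  Sum = 3.13125 mg/L·h
Tail: C_last/k_e = 0.17/0.234 = 0.726
AUC_0→∞ (subcutaneous injection) = 3.13125 + 0.726 = 3.85725 mg/L·h
F = (AUC_ev/D_ev)/(AUC_iv/D_iv) = (3.85725/1000)/(1.55/250) = 0.00385725/0.0062 = 0.6221

F = 0.622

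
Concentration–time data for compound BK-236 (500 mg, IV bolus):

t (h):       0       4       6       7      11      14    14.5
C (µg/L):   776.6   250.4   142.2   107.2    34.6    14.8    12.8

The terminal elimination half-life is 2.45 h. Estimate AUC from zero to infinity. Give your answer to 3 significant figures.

AUC = 2980 µg/L·h

Trapezoidal AUC_0→14.5:
  [0→4]: (776.6+250.4)/2 × 4 = 2054.0
  [4→6]: (250.4+142.2)/2 × 2 = 392.6
  [6→7]: (142.2+107.2)/2 × 1 = 124.7
  [7→11]: (107.2+34.6)/2 × 4 = 283.6
  [11→14]: (34.6+14.8)/2 × 3 = 74.1
  [14→14.5]: (14.8+12.8)/2 × 0.5 = 6.9
  Sum = 2935.9 µg/L·h
k_e = ln2 / t½ = 0.693147 / 2.45 = 0.2829 h^-1
Extrapolated tail: C_last / k_e = 12.8 / 0.2829 = 45.246
AUC_0→∞ = 2935.9 + 45.246 = 2981.146 µg/L·h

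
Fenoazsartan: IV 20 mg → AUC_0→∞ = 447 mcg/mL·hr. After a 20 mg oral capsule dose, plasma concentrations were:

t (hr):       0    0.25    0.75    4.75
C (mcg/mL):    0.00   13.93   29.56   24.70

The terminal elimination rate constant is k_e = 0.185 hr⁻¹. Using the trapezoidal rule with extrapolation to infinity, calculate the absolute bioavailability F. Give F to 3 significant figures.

Trapezoidal AUC_0→4.75 (oral capsule):
  [0→0.25]: (0.00+13.93)/2 × 0.25 = 1.74125
  [0.25→0.75]: (13.93+29.56)/2 × 0.5 = 10.8725
  [0.75→4.75]: (29.56+24.70)/2 × 4 = 108.52
  Sum = 121.13375 mcg/mL·hr
Tail: C_last/k_e = 24.70/0.185 = 133.514
AUC_0→∞ (oral capsule) = 121.13375 + 133.514 = 254.64775 mcg/mL·hr
F = (AUC_ev/D_ev)/(AUC_iv/D_iv) = (254.64775/20)/(447/20) = 12.7324/22.35 = 0.5697

F = 0.570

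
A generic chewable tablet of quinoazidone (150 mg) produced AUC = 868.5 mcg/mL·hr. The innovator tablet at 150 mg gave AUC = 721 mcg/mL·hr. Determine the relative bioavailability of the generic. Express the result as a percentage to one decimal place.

F_rel = (AUC_test/D_test) / (AUC_ref/D_ref)
      = (868.5/150) / (721/150)
      = 5.79 / 4.80667 = 1.2046 = 120.46%

F_rel = 120.5%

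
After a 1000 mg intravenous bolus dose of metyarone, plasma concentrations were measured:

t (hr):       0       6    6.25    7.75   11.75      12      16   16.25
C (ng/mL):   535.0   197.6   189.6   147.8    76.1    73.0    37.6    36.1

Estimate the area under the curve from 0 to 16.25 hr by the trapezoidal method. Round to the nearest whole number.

AUC = 3196 ng/mL·hr

Trapezoidal AUC_0→16.25:
  [0→6]: (535.0+197.6)/2 × 6 = 2197.8
  [6→6.25]: (197.6+189.6)/2 × 0.25 = 48.4
  [6.25→7.75]: (189.6+147.8)/2 × 1.5 = 253.05
  [7.75→11.75]: (147.8+76.1)/2 × 4 = 447.8
  [11.75→12]: (76.1+73.0)/2 × 0.25 = 18.6375
  [12→16]: (73.0+37.6)/2 × 4 = 221.2
  [16→16.25]: (37.6+36.1)/2 × 0.25 = 9.2125
  Sum = 3196.1 ng/mL·hr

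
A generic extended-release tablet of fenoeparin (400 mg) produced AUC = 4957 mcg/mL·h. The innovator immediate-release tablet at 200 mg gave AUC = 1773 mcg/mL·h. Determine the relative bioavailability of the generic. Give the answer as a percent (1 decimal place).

F_rel = 139.8%

F_rel = (AUC_test/D_test) / (AUC_ref/D_ref)
      = (4957/400) / (1773/200)
      = 12.3925 / 8.865 = 1.3979 = 139.79%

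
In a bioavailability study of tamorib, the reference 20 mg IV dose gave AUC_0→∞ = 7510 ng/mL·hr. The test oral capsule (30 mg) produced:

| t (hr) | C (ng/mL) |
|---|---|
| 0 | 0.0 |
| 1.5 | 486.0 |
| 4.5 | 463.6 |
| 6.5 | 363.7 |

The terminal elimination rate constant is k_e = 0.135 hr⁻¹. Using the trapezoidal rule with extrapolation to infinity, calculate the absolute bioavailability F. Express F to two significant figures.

Trapezoidal AUC_0→6.5 (oral capsule):
  [0→1.5]: (0.0+486.0)/2 × 1.5 = 364.5
  [1.5→4.5]: (486.0+463.6)/2 × 3 = 1424.4
  [4.5→6.5]: (463.6+363.7)/2 × 2 = 827.3
  Sum = 2616.2 ng/mL·hr
Tail: C_last/k_e = 363.7/0.135 = 2694.074
AUC_0→∞ (oral capsule) = 2616.2 + 2694.074 = 5310.274 ng/mL·hr
F = (AUC_ev/D_ev)/(AUC_iv/D_iv) = (5310.274/30)/(7510/20) = 177.009/375.5 = 0.4714

F = 0.47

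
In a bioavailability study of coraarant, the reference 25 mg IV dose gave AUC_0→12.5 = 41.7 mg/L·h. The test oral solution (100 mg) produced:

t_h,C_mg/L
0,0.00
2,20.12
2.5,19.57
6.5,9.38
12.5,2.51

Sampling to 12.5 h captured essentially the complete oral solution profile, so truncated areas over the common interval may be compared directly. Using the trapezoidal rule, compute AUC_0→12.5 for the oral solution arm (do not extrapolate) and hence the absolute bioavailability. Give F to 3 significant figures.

Trapezoidal AUC_0→12.5 (oral solution):
  [0→2]: (0.00+20.12)/2 × 2 = 20.12
  [2→2.5]: (20.12+19.57)/2 × 0.5 = 9.9225
  [2.5→6.5]: (19.57+9.38)/2 × 4 = 57.9
  [6.5→12.5]: (9.38+2.51)/2 × 6 = 35.67
  Sum = 123.6125 mg/L·h
F = (AUC_ev/D_ev)/(AUC_iv/D_iv) = (123.6125/100)/(41.7/25) = 1.236125/1.668 = 0.7411

F = 0.741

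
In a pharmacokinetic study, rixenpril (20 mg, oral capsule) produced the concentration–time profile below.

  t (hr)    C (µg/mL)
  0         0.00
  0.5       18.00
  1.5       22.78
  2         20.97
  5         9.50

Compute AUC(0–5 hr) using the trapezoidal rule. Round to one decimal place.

AUC = 81.5 µg/mL·hr

Trapezoidal AUC_0→5:
  [0→0.5]: (0.00+18.00)/2 × 0.5 = 4.5
  [0.5→1.5]: (18.00+22.78)/2 × 1 = 20.39
  [1.5→2]: (22.78+20.97)/2 × 0.5 = 10.9375
  [2→5]: (20.97+9.50)/2 × 3 = 45.705
  Sum = 81.5325 µg/mL·hr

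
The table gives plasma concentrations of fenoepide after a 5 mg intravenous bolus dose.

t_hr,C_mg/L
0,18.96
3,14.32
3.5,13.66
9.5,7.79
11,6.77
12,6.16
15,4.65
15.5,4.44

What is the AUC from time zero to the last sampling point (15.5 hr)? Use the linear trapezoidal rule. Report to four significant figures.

AUC = 157.1 mg/L·hr

Trapezoidal AUC_0→15.5:
  [0→3]: (18.96+14.32)/2 × 3 = 49.92
  [3→3.5]: (14.32+13.66)/2 × 0.5 = 6.995
  [3.5→9.5]: (13.66+7.79)/2 × 6 = 64.35
  [9.5→11]: (7.79+6.77)/2 × 1.5 = 10.92
  [11→12]: (6.77+6.16)/2 × 1 = 6.465
  [12→15]: (6.16+4.65)/2 × 3 = 16.215
  [15→15.5]: (4.65+4.44)/2 × 0.5 = 2.2725
  Sum = 157.1375 mg/L·hr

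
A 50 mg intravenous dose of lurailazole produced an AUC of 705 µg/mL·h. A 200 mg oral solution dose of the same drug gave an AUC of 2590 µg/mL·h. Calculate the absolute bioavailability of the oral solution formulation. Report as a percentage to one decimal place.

F = 91.8%

F = (AUC_ev / D_ev) / (AUC_iv / D_iv)
  = (2590/200) / (705/50)
  = 12.95 / 14.1 = 0.9184
  = 91.84%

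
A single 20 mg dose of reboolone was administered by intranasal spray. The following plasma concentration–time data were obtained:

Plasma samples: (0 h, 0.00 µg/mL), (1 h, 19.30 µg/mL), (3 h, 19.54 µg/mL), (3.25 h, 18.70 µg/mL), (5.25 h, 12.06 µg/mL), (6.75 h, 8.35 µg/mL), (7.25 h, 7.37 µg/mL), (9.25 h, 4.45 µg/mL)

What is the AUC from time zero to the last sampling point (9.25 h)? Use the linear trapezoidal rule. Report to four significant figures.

Trapezoidal AUC_0→9.25:
  [0→1]: (0.00+19.30)/2 × 1 = 9.65
  [1→3]: (19.30+19.54)/2 × 2 = 38.84
  [3→3.25]: (19.54+18.70)/2 × 0.25 = 4.78
  [3.25→5.25]: (18.70+12.06)/2 × 2 = 30.76
  [5.25→6.75]: (12.06+8.35)/2 × 1.5 = 15.3075
  [6.75→7.25]: (8.35+7.37)/2 × 0.5 = 3.93
  [7.25→9.25]: (7.37+4.45)/2 × 2 = 11.82
  Sum = 115.0875 µg/mL·h

AUC = 115.1 µg/mL·h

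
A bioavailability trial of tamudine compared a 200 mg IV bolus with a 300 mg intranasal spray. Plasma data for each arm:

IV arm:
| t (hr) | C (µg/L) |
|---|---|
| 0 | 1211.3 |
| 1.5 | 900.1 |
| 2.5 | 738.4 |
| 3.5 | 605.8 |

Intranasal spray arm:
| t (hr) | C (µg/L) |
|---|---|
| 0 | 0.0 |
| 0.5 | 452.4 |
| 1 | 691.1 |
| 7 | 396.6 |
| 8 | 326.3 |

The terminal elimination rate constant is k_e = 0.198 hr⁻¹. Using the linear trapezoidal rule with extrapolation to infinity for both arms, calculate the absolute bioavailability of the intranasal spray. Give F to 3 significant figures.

Trapezoidal AUC_0→3.5 (IV):
  [0→1.5]: (1211.3+900.1)/2 × 1.5 = 1583.55
  [1.5→2.5]: (900.1+738.4)/2 × 1 = 819.25
  [2.5→3.5]: (738.4+605.8)/2 × 1 = 672.1
  Sum = 3074.9 µg/L·hr
IV tail: 605.8/0.198 = 3059.596; AUC_iv,0→∞ = 3074.9 + 3059.596 = 6134.496 µg/L·hr
Trapezoidal AUC_0→8 (intranasal spray):
  [0→0.5]: (0.0+452.4)/2 × 0.5 = 113.1
  [0.5→1]: (452.4+691.1)/2 × 0.5 = 285.875
  [1→7]: (691.1+396.6)/2 × 6 = 3263.1
  [7→8]: (396.6+326.3)/2 × 1 = 361.45
  Sum = 4023.525 µg/L·hr
intranasal spray tail: 326.3/0.198 = 1647.980; AUC_ev,0→∞ = 4023.525 + 1647.980 = 5671.505 µg/L·hr
F = (AUC_ev/D_ev)/(AUC_iv/D_iv) = (5671.505/300)/(6134.496/200) = 18.905/30.67248 = 0.6164

F = 0.616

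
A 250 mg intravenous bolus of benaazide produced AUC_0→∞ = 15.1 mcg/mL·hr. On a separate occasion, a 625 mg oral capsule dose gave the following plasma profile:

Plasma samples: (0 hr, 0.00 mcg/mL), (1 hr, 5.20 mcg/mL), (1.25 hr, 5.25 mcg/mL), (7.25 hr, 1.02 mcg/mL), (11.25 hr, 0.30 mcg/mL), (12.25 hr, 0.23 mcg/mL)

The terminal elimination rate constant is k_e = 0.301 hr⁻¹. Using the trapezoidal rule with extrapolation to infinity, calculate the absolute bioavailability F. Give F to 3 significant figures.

Trapezoidal AUC_0→12.25 (oral capsule):
  [0→1]: (0.00+5.20)/2 × 1 = 2.6
  [1→1.25]: (5.20+5.25)/2 × 0.25 = 1.30625
  [1.25→7.25]: (5.25+1.02)/2 × 6 = 18.81
  [7.25→11.25]: (1.02+0.30)/2 × 4 = 2.64
  [11.25→12.25]: (0.30+0.23)/2 × 1 = 0.265
  Sum = 25.62125 mcg/mL·hr
Tail: C_last/k_e = 0.23/0.301 = 0.764
AUC_0→∞ (oral capsule) = 25.62125 + 0.764 = 26.38525 mcg/mL·hr
F = (AUC_ev/D_ev)/(AUC_iv/D_iv) = (26.38525/625)/(15.1/250) = 0.0422164/0.0604 = 0.6989

F = 0.699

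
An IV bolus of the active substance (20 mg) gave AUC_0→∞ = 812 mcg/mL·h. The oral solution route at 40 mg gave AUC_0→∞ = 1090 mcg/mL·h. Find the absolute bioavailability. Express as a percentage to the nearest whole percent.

F = 67%

F = (AUC_ev / D_ev) / (AUC_iv / D_iv)
  = (1090/40) / (812/20)
  = 27.25 / 40.6 = 0.6712
  = 67.12%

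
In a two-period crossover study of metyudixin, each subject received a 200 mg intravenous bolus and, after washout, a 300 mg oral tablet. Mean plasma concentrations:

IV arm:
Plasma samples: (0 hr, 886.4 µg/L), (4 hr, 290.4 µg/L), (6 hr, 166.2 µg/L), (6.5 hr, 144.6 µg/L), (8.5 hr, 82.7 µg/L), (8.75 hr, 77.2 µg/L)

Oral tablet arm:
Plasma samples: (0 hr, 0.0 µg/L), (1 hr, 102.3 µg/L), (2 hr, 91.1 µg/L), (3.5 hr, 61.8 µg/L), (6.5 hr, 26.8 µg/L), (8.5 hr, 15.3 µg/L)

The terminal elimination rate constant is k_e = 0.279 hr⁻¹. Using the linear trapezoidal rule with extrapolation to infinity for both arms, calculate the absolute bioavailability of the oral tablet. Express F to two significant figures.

F = 0.096

Trapezoidal AUC_0→8.75 (IV):
  [0→4]: (886.4+290.4)/2 × 4 = 2353.6
  [4→6]: (290.4+166.2)/2 × 2 = 456.6
  [6→6.5]: (166.2+144.6)/2 × 0.5 = 77.7
  [6.5→8.5]: (144.6+82.7)/2 × 2 = 227.3
  [8.5→8.75]: (82.7+77.2)/2 × 0.25 = 19.9875
  Sum = 3135.1875 µg/L·hr
IV tail: 77.2/0.279 = 276.703; AUC_iv,0→∞ = 3135.1875 + 276.703 = 3411.8905 µg/L·hr
Trapezoidal AUC_0→8.5 (oral tablet):
  [0→1]: (0.0+102.3)/2 × 1 = 51.15
  [1→2]: (102.3+91.1)/2 × 1 = 96.7
  [2→3.5]: (91.1+61.8)/2 × 1.5 = 114.675
  [3.5→6.5]: (61.8+26.8)/2 × 3 = 132.9
  [6.5→8.5]: (26.8+15.3)/2 × 2 = 42.1
  Sum = 437.525 µg/L·hr
oral tablet tail: 15.3/0.279 = 54.839; AUC_ev,0→∞ = 437.525 + 54.839 = 492.364 µg/L·hr
F = (AUC_ev/D_ev)/(AUC_iv/D_iv) = (492.364/300)/(3411.8905/200) = 1.64121/17.0595 = 0.0962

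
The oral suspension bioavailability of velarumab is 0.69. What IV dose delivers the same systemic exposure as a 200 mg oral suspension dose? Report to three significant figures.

D_iv = 138 mg

Systemic exposure from an extravascular dose = F × D_ev, so the equivalent IV dose is F × D_ev.
D_iv = F × D_ev = 0.69 × 200 = 138 mg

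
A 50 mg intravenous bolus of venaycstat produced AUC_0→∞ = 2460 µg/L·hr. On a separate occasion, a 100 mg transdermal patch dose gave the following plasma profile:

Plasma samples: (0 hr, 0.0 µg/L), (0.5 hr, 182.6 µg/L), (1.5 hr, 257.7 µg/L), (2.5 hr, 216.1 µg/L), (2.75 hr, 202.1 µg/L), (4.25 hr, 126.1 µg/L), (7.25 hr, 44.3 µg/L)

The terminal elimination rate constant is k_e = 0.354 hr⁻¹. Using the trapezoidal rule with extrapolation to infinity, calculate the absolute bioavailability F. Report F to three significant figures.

Trapezoidal AUC_0→7.25 (transdermal patch):
  [0→0.5]: (0.0+182.6)/2 × 0.5 = 45.65
  [0.5→1.5]: (182.6+257.7)/2 × 1 = 220.15
  [1.5→2.5]: (257.7+216.1)/2 × 1 = 236.9
  [2.5→2.75]: (216.1+202.1)/2 × 0.25 = 52.275
  [2.75→4.25]: (202.1+126.1)/2 × 1.5 = 246.15
  [4.25→7.25]: (126.1+44.3)/2 × 3 = 255.6
  Sum = 1056.725 µg/L·hr
Tail: C_last/k_e = 44.3/0.354 = 125.141
AUC_0→∞ (transdermal patch) = 1056.725 + 125.141 = 1181.866 µg/L·hr
F = (AUC_ev/D_ev)/(AUC_iv/D_iv) = (1181.866/100)/(2460/50) = 11.81866/49.2 = 0.2402

F = 0.240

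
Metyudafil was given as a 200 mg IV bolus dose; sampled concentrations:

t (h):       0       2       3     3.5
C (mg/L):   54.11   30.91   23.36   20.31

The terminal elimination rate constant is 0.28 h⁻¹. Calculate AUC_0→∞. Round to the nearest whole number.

AUC = 196 mg/L·h

Trapezoidal AUC_0→3.5:
  [0→2]: (54.11+30.91)/2 × 2 = 85.02
  [2→3]: (30.91+23.36)/2 × 1 = 27.135
  [3→3.5]: (23.36+20.31)/2 × 0.5 = 10.9175
  Sum = 123.0725 mg/L·h
Extrapolated tail: C_last / k_e = 20.31 / 0.28 = 72.536
AUC_0→∞ = 123.0725 + 72.536 = 195.6085 mg/L·h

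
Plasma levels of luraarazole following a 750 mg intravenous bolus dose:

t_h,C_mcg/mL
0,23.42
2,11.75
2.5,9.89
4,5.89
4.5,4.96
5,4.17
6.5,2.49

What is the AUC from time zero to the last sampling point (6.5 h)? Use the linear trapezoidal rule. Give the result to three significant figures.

AUC = 62.4 mcg/mL·h

Trapezoidal AUC_0→6.5:
  [0→2]: (23.42+11.75)/2 × 2 = 35.17
  [2→2.5]: (11.75+9.89)/2 × 0.5 = 5.41
  [2.5→4]: (9.89+5.89)/2 × 1.5 = 11.835
  [4→4.5]: (5.89+4.96)/2 × 0.5 = 2.7125
  [4.5→5]: (4.96+4.17)/2 × 0.5 = 2.2825
  [5→6.5]: (4.17+2.49)/2 × 1.5 = 4.995
  Sum = 62.405 mcg/mL·h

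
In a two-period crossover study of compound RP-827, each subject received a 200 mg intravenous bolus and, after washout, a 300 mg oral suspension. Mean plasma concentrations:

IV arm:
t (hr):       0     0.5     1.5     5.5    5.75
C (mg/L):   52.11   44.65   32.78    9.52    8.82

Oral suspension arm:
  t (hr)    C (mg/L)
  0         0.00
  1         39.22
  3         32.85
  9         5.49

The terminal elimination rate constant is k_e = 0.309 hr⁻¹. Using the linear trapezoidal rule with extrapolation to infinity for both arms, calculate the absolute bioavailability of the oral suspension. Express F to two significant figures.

Trapezoidal AUC_0→5.75 (IV):
  [0→0.5]: (52.11+44.65)/2 × 0.5 = 24.19
  [0.5→1.5]: (44.65+32.78)/2 × 1 = 38.715
  [1.5→5.5]: (32.78+9.52)/2 × 4 = 84.6
  [5.5→5.75]: (9.52+8.82)/2 × 0.25 = 2.2925
  Sum = 149.7975 mg/L·hr
IV tail: 8.82/0.309 = 28.544; AUC_iv,0→∞ = 149.7975 + 28.544 = 178.3415 mg/L·hr
Trapezoidal AUC_0→9 (oral suspension):
  [0→1]: (0.00+39.22)/2 × 1 = 19.61
  [1→3]: (39.22+32.85)/2 × 2 = 72.07
  [3→9]: (32.85+5.49)/2 × 6 = 115.02
  Sum = 206.7 mg/L·hr
oral suspension tail: 5.49/0.309 = 17.767; AUC_ev,0→∞ = 206.7 + 17.767 = 224.467 mg/L·hr
F = (AUC_ev/D_ev)/(AUC_iv/D_iv) = (224.467/300)/(178.3415/200) = 0.748223/0.8917075 = 0.8391

F = 0.84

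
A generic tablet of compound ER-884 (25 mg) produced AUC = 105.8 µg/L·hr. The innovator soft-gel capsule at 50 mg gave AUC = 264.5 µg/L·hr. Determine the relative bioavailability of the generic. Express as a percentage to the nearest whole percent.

F_rel = (AUC_test/D_test) / (AUC_ref/D_ref)
      = (105.8/25) / (264.5/50)
      = 4.232 / 5.29 = 0.8000 = 80.00%

F_rel = 80%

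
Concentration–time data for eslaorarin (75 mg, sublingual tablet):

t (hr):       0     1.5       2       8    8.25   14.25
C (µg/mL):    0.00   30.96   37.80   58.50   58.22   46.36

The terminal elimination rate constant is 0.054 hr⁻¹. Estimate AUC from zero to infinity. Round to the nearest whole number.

AUC = 1516 µg/mL·hr

Trapezoidal AUC_0→14.25:
  [0→1.5]: (0.00+30.96)/2 × 1.5 = 23.22
  [1.5→2]: (30.96+37.80)/2 × 0.5 = 17.19
  [2→8]: (37.80+58.50)/2 × 6 = 288.9
  [8→8.25]: (58.50+58.22)/2 × 0.25 = 14.59
  [8.25→14.25]: (58.22+46.36)/2 × 6 = 313.74
  Sum = 657.64 µg/mL·hr
Extrapolated tail: C_last / k_e = 46.36 / 0.054 = 858.519
AUC_0→∞ = 657.64 + 858.519 = 1516.159 µg/mL·hr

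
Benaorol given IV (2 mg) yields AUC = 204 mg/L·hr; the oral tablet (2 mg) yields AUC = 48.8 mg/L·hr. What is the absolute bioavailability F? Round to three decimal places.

F = (AUC_ev / D_ev) / (AUC_iv / D_iv)
  = (48.8/2) / (204/2)
  = 24.4 / 102 = 0.2392

F = 0.239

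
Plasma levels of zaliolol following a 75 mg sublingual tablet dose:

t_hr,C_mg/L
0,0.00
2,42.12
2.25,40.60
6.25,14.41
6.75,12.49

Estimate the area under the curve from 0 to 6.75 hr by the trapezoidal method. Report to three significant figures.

Trapezoidal AUC_0→6.75:
  [0→2]: (0.00+42.12)/2 × 2 = 42.12
  [2→2.25]: (42.12+40.60)/2 × 0.25 = 10.34
  [2.25→6.25]: (40.60+14.41)/2 × 4 = 110.02
  [6.25→6.75]: (14.41+12.49)/2 × 0.5 = 6.725
  Sum = 169.205 mg/L·hr

AUC = 169 mg/L·hr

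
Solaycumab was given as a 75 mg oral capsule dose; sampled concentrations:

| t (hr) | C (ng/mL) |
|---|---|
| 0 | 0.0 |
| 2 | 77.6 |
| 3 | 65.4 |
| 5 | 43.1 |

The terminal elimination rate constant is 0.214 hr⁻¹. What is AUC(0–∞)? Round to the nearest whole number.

Trapezoidal AUC_0→5:
  [0→2]: (0.0+77.6)/2 × 2 = 77.6
  [2→3]: (77.6+65.4)/2 × 1 = 71.5
  [3→5]: (65.4+43.1)/2 × 2 = 108.5
  Sum = 257.6 ng/mL·hr
Extrapolated tail: C_last / k_e = 43.1 / 0.214 = 201.402
AUC_0→∞ = 257.6 + 201.402 = 459.002 ng/mL·hr

AUC = 459 ng/mL·hr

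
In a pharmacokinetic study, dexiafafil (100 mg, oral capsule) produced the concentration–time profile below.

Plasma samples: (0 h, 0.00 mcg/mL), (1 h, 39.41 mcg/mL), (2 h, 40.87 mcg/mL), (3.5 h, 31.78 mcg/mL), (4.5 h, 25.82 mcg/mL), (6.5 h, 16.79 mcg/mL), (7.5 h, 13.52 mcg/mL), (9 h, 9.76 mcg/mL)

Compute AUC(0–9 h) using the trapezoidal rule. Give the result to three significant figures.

Trapezoidal AUC_0→9:
  [0→1]: (0.00+39.41)/2 × 1 = 19.705
  [1→2]: (39.41+40.87)/2 × 1 = 40.14
  [2→3.5]: (40.87+31.78)/2 × 1.5 = 54.4875
  [3.5→4.5]: (31.78+25.82)/2 × 1 = 28.8
  [4.5→6.5]: (25.82+16.79)/2 × 2 = 42.61
  [6.5→7.5]: (16.79+13.52)/2 × 1 = 15.155
  [7.5→9]: (13.52+9.76)/2 × 1.5 = 17.46
  Sum = 218.3575 mcg/mL·h

AUC = 218 mcg/mL·h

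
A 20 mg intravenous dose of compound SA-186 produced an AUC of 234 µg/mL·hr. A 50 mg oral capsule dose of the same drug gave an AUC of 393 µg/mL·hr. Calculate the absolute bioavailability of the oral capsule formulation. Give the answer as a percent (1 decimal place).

F = (AUC_ev / D_ev) / (AUC_iv / D_iv)
  = (393/50) / (234/20)
  = 7.86 / 11.7 = 0.6718
  = 67.18%

F = 67.2%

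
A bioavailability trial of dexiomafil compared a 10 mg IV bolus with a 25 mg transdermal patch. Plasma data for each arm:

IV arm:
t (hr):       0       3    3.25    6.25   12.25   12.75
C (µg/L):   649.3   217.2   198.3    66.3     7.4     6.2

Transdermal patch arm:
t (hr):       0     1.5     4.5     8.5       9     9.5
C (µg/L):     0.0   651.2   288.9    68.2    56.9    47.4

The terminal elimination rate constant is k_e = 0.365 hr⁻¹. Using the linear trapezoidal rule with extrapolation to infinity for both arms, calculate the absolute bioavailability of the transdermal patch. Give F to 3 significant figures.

Trapezoidal AUC_0→12.75 (IV):
  [0→3]: (649.3+217.2)/2 × 3 = 1299.75
  [3→3.25]: (217.2+198.3)/2 × 0.25 = 51.9375
  [3.25→6.25]: (198.3+66.3)/2 × 3 = 396.9
  [6.25→12.25]: (66.3+7.4)/2 × 6 = 221.1
  [12.25→12.75]: (7.4+6.2)/2 × 0.5 = 3.4
  Sum = 1973.0875 µg/L·hr
IV tail: 6.2/0.365 = 16.986; AUC_iv,0→∞ = 1973.0875 + 16.986 = 1990.0735 µg/L·hr
Trapezoidal AUC_0→9.5 (transdermal patch):
  [0→1.5]: (0.0+651.2)/2 × 1.5 = 488.4
  [1.5→4.5]: (651.2+288.9)/2 × 3 = 1410.15
  [4.5→8.5]: (288.9+68.2)/2 × 4 = 714.2
  [8.5→9]: (68.2+56.9)/2 × 0.5 = 31.275
  [9→9.5]: (56.9+47.4)/2 × 0.5 = 26.075
  Sum = 2670.1 µg/L·hr
transdermal patch tail: 47.4/0.365 = 129.863; AUC_ev,0→∞ = 2670.1 + 129.863 = 2799.963 µg/L·hr
F = (AUC_ev/D_ev)/(AUC_iv/D_iv) = (2799.963/25)/(1990.0735/10) = 111.99852/199.00735 = 0.5628

F = 0.563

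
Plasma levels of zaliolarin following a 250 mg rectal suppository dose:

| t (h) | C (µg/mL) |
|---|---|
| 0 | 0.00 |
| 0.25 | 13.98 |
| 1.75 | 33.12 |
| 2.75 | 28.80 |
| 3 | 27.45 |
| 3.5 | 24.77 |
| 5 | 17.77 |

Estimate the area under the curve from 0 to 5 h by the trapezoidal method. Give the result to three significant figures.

AUC = 120 µg/mL·h

Trapezoidal AUC_0→5:
  [0→0.25]: (0.00+13.98)/2 × 0.25 = 1.7475
  [0.25→1.75]: (13.98+33.12)/2 × 1.5 = 35.325
  [1.75→2.75]: (33.12+28.80)/2 × 1 = 30.96
  [2.75→3]: (28.80+27.45)/2 × 0.25 = 7.03125
  [3→3.5]: (27.45+24.77)/2 × 0.5 = 13.055
  [3.5→5]: (24.77+17.77)/2 × 1.5 = 31.905
  Sum = 120.02375 µg/mL·h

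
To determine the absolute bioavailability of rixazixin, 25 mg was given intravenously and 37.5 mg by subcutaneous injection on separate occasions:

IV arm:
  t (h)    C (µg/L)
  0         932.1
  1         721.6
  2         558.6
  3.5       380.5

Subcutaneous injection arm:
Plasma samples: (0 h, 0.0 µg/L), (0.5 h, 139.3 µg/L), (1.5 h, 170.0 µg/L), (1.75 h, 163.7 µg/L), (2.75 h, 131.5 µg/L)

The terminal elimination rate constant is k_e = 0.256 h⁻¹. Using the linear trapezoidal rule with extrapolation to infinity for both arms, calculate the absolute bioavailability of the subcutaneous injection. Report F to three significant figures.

Trapezoidal AUC_0→3.5 (IV):
  [0→1]: (932.1+721.6)/2 × 1 = 826.85
  [1→2]: (721.6+558.6)/2 × 1 = 640.1
  [2→3.5]: (558.6+380.5)/2 × 1.5 = 704.325
  Sum = 2171.275 µg/L·h
IV tail: 380.5/0.256 = 1486.328; AUC_iv,0→∞ = 2171.275 + 1486.328 = 3657.603 µg/L·h
Trapezoidal AUC_0→2.75 (subcutaneous injection):
  [0→0.5]: (0.0+139.3)/2 × 0.5 = 34.825
  [0.5→1.5]: (139.3+170.0)/2 × 1 = 154.65
  [1.5→1.75]: (170.0+163.7)/2 × 0.25 = 41.7125
  [1.75→2.75]: (163.7+131.5)/2 × 1 = 147.6
  Sum = 378.7875 µg/L·h
subcutaneous injection tail: 131.5/0.256 = 513.672; AUC_ev,0→∞ = 378.7875 + 513.672 = 892.4595 µg/L·h
F = (AUC_ev/D_ev)/(AUC_iv/D_iv) = (892.4595/37.5)/(3657.603/25) = 23.79892/146.30412 = 0.1627

F = 0.163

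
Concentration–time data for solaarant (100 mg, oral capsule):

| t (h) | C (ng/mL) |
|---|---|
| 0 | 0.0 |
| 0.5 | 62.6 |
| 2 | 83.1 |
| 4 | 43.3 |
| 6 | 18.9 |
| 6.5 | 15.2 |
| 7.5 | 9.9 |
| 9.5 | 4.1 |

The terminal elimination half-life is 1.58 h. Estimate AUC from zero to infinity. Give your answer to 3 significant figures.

Trapezoidal AUC_0→9.5:
  [0→0.5]: (0.0+62.6)/2 × 0.5 = 15.65
  [0.5→2]: (62.6+83.1)/2 × 1.5 = 109.275
  [2→4]: (83.1+43.3)/2 × 2 = 126.4
  [4→6]: (43.3+18.9)/2 × 2 = 62.2
  [6→6.5]: (18.9+15.2)/2 × 0.5 = 8.525
  [6.5→7.5]: (15.2+9.9)/2 × 1 = 12.55
  [7.5→9.5]: (9.9+4.1)/2 × 2 = 14.0
  Sum = 348.6 ng/mL·h
k_e = ln2 / t½ = 0.693147 / 1.58 = 0.4387 h^-1
Extrapolated tail: C_last / k_e = 4.1 / 0.4387 = 9.346
AUC_0→∞ = 348.6 + 9.346 = 357.946 ng/mL·h

AUC = 358 ng/mL·h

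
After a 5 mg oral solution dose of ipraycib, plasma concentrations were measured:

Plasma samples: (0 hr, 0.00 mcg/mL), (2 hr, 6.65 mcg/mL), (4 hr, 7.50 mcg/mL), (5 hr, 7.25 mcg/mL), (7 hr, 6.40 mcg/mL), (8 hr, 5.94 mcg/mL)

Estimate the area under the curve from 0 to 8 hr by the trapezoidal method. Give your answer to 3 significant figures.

AUC = 48.0 mcg/mL·hr

Trapezoidal AUC_0→8:
  [0→2]: (0.00+6.65)/2 × 2 = 6.65
  [2→4]: (6.65+7.50)/2 × 2 = 14.15
  [4→5]: (7.50+7.25)/2 × 1 = 7.375
  [5→7]: (7.25+6.40)/2 × 2 = 13.65
  [7→8]: (6.40+5.94)/2 × 1 = 6.17
  Sum = 47.995 mcg/mL·hr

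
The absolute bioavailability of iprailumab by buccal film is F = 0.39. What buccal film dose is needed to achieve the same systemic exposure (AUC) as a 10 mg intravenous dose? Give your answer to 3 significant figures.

D_buccal = 25.6 mg

For equal systemic exposure: F × D_ev = D_iv
D_ev = D_iv / F = 10 / 0.39 = 25.641 mg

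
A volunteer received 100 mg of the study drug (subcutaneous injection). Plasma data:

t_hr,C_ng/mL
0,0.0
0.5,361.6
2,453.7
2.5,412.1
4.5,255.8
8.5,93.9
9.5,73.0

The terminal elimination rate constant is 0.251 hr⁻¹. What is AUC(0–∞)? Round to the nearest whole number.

AUC = 2660 ng/mL·hr

Trapezoidal AUC_0→9.5:
  [0→0.5]: (0.0+361.6)/2 × 0.5 = 90.4
  [0.5→2]: (361.6+453.7)/2 × 1.5 = 611.475
  [2→2.5]: (453.7+412.1)/2 × 0.5 = 216.45
  [2.5→4.5]: (412.1+255.8)/2 × 2 = 667.9
  [4.5→8.5]: (255.8+93.9)/2 × 4 = 699.4
  [8.5→9.5]: (93.9+73.0)/2 × 1 = 83.45
  Sum = 2369.075 ng/mL·hr
Extrapolated tail: C_last / k_e = 73.0 / 0.251 = 290.837
AUC_0→∞ = 2369.075 + 290.837 = 2659.912 ng/mL·hr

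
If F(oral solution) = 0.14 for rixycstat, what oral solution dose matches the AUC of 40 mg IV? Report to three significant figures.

For equal systemic exposure: F × D_ev = D_iv
D_ev = D_iv / F = 40 / 0.14 = 285.714 mg

D_oral = 286 mg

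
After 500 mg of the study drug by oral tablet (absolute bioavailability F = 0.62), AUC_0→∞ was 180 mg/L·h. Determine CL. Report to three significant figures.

CL = 1.72 L/h

CL = F × Dose / AUC_0→∞
   = 0.62 × 500 / 180 = 1.72222 L/h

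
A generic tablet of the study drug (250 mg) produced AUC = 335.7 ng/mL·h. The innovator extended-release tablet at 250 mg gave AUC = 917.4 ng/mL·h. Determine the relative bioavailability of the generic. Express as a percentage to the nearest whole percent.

F_rel = 37%

F_rel = (AUC_test/D_test) / (AUC_ref/D_ref)
      = (335.7/250) / (917.4/250)
      = 1.3428 / 3.6696 = 0.3659 = 36.59%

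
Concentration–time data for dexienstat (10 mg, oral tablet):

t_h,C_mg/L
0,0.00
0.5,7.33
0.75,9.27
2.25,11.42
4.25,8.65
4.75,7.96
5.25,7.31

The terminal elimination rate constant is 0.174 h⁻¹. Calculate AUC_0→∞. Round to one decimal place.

AUC = 89.5 mg/L·h

Trapezoidal AUC_0→5.25:
  [0→0.5]: (0.00+7.33)/2 × 0.5 = 1.8325
  [0.5→0.75]: (7.33+9.27)/2 × 0.25 = 2.075
  [0.75→2.25]: (9.27+11.42)/2 × 1.5 = 15.5175
  [2.25→4.25]: (11.42+8.65)/2 × 2 = 20.07
  [4.25→4.75]: (8.65+7.96)/2 × 0.5 = 4.1525
  [4.75→5.25]: (7.96+7.31)/2 × 0.5 = 3.8175
  Sum = 47.465 mg/L·h
Extrapolated tail: C_last / k_e = 7.31 / 0.174 = 42.011
AUC_0→∞ = 47.465 + 42.011 = 89.476 mg/L·h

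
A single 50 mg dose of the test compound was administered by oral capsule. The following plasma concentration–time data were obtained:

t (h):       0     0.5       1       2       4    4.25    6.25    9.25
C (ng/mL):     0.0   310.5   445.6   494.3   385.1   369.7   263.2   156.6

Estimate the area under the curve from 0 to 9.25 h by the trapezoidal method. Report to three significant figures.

AUC = 2970 ng/mL·h

Trapezoidal AUC_0→9.25:
  [0→0.5]: (0.0+310.5)/2 × 0.5 = 77.625
  [0.5→1]: (310.5+445.6)/2 × 0.5 = 189.025
  [1→2]: (445.6+494.3)/2 × 1 = 469.95
  [2→4]: (494.3+385.1)/2 × 2 = 879.4
  [4→4.25]: (385.1+369.7)/2 × 0.25 = 94.35
  [4.25→6.25]: (369.7+263.2)/2 × 2 = 632.9
  [6.25→9.25]: (263.2+156.6)/2 × 3 = 629.7
  Sum = 2972.95 ng/mL·h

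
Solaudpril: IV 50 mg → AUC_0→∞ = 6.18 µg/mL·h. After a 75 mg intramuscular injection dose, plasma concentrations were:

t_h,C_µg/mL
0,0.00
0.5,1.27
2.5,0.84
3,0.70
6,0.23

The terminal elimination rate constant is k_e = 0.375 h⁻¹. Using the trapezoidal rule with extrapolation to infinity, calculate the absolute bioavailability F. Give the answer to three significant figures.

Trapezoidal AUC_0→6 (intramuscular injection):
  [0→0.5]: (0.00+1.27)/2 × 0.5 = 0.3175
  [0.5→2.5]: (1.27+0.84)/2 × 2 = 2.11
  [2.5→3]: (0.84+0.70)/2 × 0.5 = 0.385
  [3→6]: (0.70+0.23)/2 × 3 = 1.395
  Sum = 4.2075 µg/mL·h
Tail: C_last/k_e = 0.23/0.375 = 0.613
AUC_0→∞ (intramuscular injection) = 4.2075 + 0.613 = 4.8205 µg/mL·h
F = (AUC_ev/D_ev)/(AUC_iv/D_iv) = (4.8205/75)/(6.18/50) = 0.0642733/0.1236 = 0.5200

F = 0.520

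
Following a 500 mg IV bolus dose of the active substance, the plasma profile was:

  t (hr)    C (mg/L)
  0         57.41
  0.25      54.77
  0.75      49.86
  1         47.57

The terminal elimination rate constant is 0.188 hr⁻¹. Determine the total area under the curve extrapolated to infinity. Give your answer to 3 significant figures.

Trapezoidal AUC_0→1:
  [0→0.25]: (57.41+54.77)/2 × 0.25 = 14.0225
  [0.25→0.75]: (54.77+49.86)/2 × 0.5 = 26.1575
  [0.75→1]: (49.86+47.57)/2 × 0.25 = 12.17875
  Sum = 52.35875 mg/L·hr
Extrapolated tail: C_last / k_e = 47.57 / 0.188 = 253.032
AUC_0→∞ = 52.35875 + 253.032 = 305.39075 mg/L·hr

AUC = 305 mg/L·hr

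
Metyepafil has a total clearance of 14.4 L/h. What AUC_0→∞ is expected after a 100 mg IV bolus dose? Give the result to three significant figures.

AUC_0→∞ = Dose_iv / CL
        = 100 / 14.4 = 6.94444 mg/L·h

AUC = 6.94 mg/L·h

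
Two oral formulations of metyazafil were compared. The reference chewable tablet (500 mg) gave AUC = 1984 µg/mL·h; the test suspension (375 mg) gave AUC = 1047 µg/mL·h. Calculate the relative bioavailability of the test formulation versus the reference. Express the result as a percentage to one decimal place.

F_rel = 70.4%

F_rel = (AUC_test/D_test) / (AUC_ref/D_ref)
      = (1047/375) / (1984/500)
      = 2.792 / 3.968 = 0.7036 = 70.36%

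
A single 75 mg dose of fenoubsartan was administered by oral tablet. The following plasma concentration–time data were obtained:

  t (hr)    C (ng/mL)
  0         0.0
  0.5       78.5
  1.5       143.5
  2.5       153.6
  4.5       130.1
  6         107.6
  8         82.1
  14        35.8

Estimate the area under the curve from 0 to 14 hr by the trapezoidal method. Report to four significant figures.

AUC = 1285 ng/mL·hr

Trapezoidal AUC_0→14:
  [0→0.5]: (0.0+78.5)/2 × 0.5 = 19.625
  [0.5→1.5]: (78.5+143.5)/2 × 1 = 111.0
  [1.5→2.5]: (143.5+153.6)/2 × 1 = 148.55
  [2.5→4.5]: (153.6+130.1)/2 × 2 = 283.7
  [4.5→6]: (130.1+107.6)/2 × 1.5 = 178.275
  [6→8]: (107.6+82.1)/2 × 2 = 189.7
  [8→14]: (82.1+35.8)/2 × 6 = 353.7
  Sum = 1284.55 ng/mL·hr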